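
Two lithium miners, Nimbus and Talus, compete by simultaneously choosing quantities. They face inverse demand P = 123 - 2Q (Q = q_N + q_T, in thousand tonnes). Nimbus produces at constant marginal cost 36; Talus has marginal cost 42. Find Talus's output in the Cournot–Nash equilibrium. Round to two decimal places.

12.50

Nimbus's profit: π_N = (123 - 2Q)q_N - (36q_N). Setting ∂π_N/∂q_N = 0: 87 - 4q_N - 2(q_T) = 0.
Talus's first-order condition: 81 - 4q_T - 2(q_N) = 0.
Rearranging gives the reaction functions q_N = (87 - 2q_T)/4 and q_T = (81 - 2q_N)/4.
Substituting one into the other gives q_N = 31/2 and q_T = 25/2.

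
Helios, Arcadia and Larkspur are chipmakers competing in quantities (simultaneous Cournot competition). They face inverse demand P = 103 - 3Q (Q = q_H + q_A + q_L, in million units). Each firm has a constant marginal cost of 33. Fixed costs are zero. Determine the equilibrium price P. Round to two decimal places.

50.50

Each firm earns π_i = (103 - 3Q)q_i - 33q_i.
First-order condition (treating rivals' output as given): 70 - 6q_i - 3·Σ_{j≠i} q_j = 0.
With identical firms every q_j equals q_i, so Σ_{j≠i} q_j = 2q_i and 70 = 12q_i, giving q_i = 35/6.
Total output Q = 35/2, so price P = 103 - 3·(35/2) = 101/2.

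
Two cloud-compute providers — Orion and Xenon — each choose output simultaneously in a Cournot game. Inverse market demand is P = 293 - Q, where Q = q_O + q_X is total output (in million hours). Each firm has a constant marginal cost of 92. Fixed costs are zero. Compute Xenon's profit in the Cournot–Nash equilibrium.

4489

Each firm earns π_i = (293 - Q)q_i - 92q_i.
Setting ∂π_i/∂q_i = 0 with rivals' quantities fixed: 201 - 2q_i - q_j = 0.
By symmetry each firm produces the same amount; substituting q_j = q_i yields q_i = 201/3 = 67.
Price P = 293 - 134 = 159.
Xenon's profit: (159 - 92)·67 = 4489.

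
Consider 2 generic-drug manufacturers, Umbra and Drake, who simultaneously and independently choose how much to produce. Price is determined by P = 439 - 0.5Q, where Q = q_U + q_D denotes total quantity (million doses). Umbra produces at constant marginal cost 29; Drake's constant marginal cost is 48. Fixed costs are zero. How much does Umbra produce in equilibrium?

286

Umbra's profit: π_U = (439 - 0.5Q)q_U - (29q_U). Setting ∂π_U/∂q_U = 0: 410 - q_U - (1/2)(q_D) = 0.
Drake's profit: π_D = (439 - 0.5Q)q_D - (48q_D). Setting ∂π_D/∂q_D = 0: 391 - q_D - (1/2)(q_U) = 0.
So q_U = (410 - (1/2)q_D) and q_D = (391 - (1/2)q_U).
Solving the pair: q_U = 286, q_D = 248.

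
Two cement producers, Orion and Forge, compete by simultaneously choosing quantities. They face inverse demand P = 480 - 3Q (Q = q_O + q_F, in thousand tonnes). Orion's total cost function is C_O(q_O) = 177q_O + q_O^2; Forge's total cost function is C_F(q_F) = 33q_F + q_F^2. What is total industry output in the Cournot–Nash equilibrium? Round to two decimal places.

Orion's profit: π_O = (480 - 3Q)q_O - (177q_O + q_O²). Setting ∂π_O/∂q_O = 0: 303 - 8q_O - 3(q_F) = 0.
Forge's profit: π_F = (480 - 3Q)q_F - (33q_F + q_F²). Setting ∂π_F/∂q_F = 0: 447 - 8q_F - 3(q_O) = 0.
Best responses: q_O = (303 - 3q_F)/8, q_F = (447 - 3q_O)/8.
Solving the pair: q_O = 1083/55, q_F = 48.4909.
Total output Q = 1083/55 + 48.4909 = 750/11.

68.18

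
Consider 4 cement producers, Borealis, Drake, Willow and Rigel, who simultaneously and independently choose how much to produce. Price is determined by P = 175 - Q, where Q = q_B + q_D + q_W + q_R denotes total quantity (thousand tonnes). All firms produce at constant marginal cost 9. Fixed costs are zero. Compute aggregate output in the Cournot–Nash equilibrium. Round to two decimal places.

132.80

A representative firm's profit is π_i = q_i(175 - Q) - 9q_i.
Setting ∂π_i/∂q_i = 0 with rivals' quantities fixed: 166 - 2q_i - Σ_{j≠i} q_j = 0.
By symmetry each firm produces the same amount; substituting Σ_{j≠i} q_j = 3q_i yields q_i = 166/5.
Total output Q = 166/5 + 166/5 + 166/5 + 166/5 = 664/5.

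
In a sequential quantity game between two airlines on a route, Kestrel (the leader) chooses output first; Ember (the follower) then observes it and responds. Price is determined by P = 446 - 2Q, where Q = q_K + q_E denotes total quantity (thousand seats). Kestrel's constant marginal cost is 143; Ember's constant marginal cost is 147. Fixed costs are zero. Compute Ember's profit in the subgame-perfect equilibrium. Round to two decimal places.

The follower Ember best-responds to any q_K: π_E = (446 - 2Q)q_E - 147q_E.
Follower FOC: 299 - 2q_K - 4q_E = 0, so q_E(q_K) = (299 - 2q_K)/4.
The leader anticipates this reaction. Substituting into P = 446 - 2Q gives P = 593/2 - q_K, so π_K = (593/2 - q_K)q_K - 143q_K.
The leader's first-order condition 307/2 - 2q_K = 0 yields q_K = 307/4.
Then q_E = (299 - 2·(307/4))/4 = 291/8.
Price P = 446 - 2·(905/8) = 879/4.
Ember's profit: (879/4 - 147)·(291/8) = 2646.2813.

2646.28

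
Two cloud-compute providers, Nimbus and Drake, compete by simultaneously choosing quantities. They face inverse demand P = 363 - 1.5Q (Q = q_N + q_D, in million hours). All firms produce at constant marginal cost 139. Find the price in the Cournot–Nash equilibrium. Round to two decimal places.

213.67

A representative firm's profit is π_i = q_i(363 - 1.5Q) - 139q_i.
First-order condition (treating rivals' output as given): 224 - 3q_i - (3/2)q_j = 0.
With identical firms every q_j equals q_i, so q_j = q_i and 224 = (9/2)q_i, giving q_i = 448/9.
Total output Q = 896/9, so price P = 363 - (3/2)·(896/9) = 641/3.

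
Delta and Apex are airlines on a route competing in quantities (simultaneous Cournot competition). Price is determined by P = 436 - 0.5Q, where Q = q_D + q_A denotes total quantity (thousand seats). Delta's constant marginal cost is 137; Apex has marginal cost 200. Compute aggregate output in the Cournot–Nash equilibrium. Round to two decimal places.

356.67

Delta's profit: π_D = (436 - 0.5Q)q_D - (137q_D). Setting ∂π_D/∂q_D = 0: 299 - q_D - (1/2)(q_A) = 0.
Apex's first-order condition: 236 - q_A - (1/2)(q_D) = 0.
Rearranging gives the reaction functions q_D = (299 - (1/2)q_A) and q_A = (236 - (1/2)q_D).
Solving the pair: q_D = 724/3, q_A = 346/3.
Total output Q = 724/3 + 346/3 = 1070/3.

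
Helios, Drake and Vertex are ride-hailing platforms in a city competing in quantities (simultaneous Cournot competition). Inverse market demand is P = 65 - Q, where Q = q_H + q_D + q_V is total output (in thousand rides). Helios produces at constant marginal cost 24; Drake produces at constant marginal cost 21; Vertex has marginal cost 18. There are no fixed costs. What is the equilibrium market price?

Helios's profit: π_H = (65 - Q)q_H - (24q_H). Setting ∂π_H/∂q_H = 0: 41 - 2q_H - (q_D + q_V) = 0.
Drake's first-order condition: 44 - 2q_D - (q_H + q_V) = 0.
Vertex's profit: π_V = (65 - Q)q_V - (18q_V). Setting ∂π_V/∂q_V = 0: 47 - 2q_V - (q_H + q_D) = 0.
Summing all 3 equations gives 132 − 4Q = 0, hence Q = 33.
Back-substituting: q_H = (41 − 33) = 8, q_D = (44 − 33) = 11, q_V = (47 − 33) = 14.
Total output Q = 33, so price P = 65 - 33 = 32.

32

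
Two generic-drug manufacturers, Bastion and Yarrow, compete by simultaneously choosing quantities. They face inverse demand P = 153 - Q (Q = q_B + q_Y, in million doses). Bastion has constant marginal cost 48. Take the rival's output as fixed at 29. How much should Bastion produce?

With the rival's output fixed at 29, Bastion's profit is π_B = (153 - 29 - q_B)q_B - (48q_B) = (124 - q_B)q_B - (48q_B).
∂π_B/∂q_B = 76 - 2q_B = 0, so q_B = 38.

38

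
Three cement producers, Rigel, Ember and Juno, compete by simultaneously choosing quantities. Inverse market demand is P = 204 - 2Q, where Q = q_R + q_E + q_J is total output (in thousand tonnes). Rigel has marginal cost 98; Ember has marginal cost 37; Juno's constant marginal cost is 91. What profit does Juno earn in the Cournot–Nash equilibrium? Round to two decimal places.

Rigel's profit: π_R = (204 - 2Q)q_R - (98q_R). Setting ∂π_R/∂q_R = 0: 106 - 4q_R - 2(q_E + q_J) = 0.
Ember's profit: π_E = (204 - 2Q)q_E - (37q_E). Setting ∂π_E/∂q_E = 0: 167 - 4q_E - 2(q_R + q_J) = 0.
Juno's profit: π_J = (204 - 2Q)q_J - (91q_J). Setting ∂π_J/∂q_J = 0: 113 - 4q_J - 2(q_R + q_E) = 0.
Adding the 3 conditions: 386 − 4Q − 4Q = 0, i.e. Q = 193/4.
Back-substituting: q_R = (106 − 193/2)/2 = 19/4, q_E = (167 − 193/2)/2 = 141/4, q_J = (113 − 193/2)/2 = 33/4.
Price P = 204 - 2·(193/4) = 215/2.
Juno's profit: (215/2 - 91)·(33/4) = 1089/8.

136.13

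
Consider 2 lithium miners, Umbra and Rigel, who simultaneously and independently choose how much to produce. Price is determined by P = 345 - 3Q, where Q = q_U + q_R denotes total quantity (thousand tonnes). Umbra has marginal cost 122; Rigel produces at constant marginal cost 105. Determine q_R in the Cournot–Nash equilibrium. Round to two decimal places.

Umbra's profit: π_U = (345 - 3Q)q_U - (122q_U). Setting ∂π_U/∂q_U = 0: 223 - 6q_U - 3(q_R) = 0.
Rigel's profit: π_R = (345 - 3Q)q_R - (105q_R). Setting ∂π_R/∂q_R = 0: 240 - 6q_R - 3(q_U) = 0.
Best responses: q_U = (223 - 3q_R)/6, q_R = (240 - 3q_U)/6.
Substituting one into the other gives q_U = 206/9 and q_R = 257/9.

28.56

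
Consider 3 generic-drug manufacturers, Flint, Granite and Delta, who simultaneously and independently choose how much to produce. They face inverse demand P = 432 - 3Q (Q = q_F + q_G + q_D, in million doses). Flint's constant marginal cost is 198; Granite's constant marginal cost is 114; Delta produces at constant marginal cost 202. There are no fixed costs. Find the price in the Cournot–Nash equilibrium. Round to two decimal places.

Flint's profit: π_F = (432 - 3Q)q_F - (198q_F). Setting ∂π_F/∂q_F = 0: 234 - 6q_F - 3(q_G + q_D) = 0.
Granite's profit: π_G = (432 - 3Q)q_G - (114q_G). Setting ∂π_G/∂q_G = 0: 318 - 6q_G - 3(q_F + q_D) = 0.
Delta's profit: π_D = (432 - 3Q)q_D - (202q_D). Setting ∂π_D/∂q_D = 0: 230 - 6q_D - 3(q_F + q_G) = 0.
Adding the 3 first-order conditions: 782 − 12Q = 0, so Q = 391/6.
Back-substituting: q_F = (234 − 391/2)/3 = 77/6, q_G = (318 − 391/2)/3 = 245/6, q_D = (230 − 391/2)/3 = 23/2.
Total output Q = 391/6, so price P = 432 - 3·(391/6) = 473/2.

236.50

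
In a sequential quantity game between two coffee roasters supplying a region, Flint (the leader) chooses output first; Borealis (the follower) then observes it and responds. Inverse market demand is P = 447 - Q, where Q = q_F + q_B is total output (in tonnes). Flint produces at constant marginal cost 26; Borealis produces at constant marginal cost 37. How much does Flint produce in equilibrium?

Solve by backward induction. Given q_F, the follower Borealis maximises π_B = (447 - q_F - q_B)q_B - 37q_B.
Follower FOC: 410 - q_F - 2q_B = 0, so q_B(q_F) = (410 - q_F)/2.
Flint substitutes q_B(q_F) into its own profit: π_F = q_F(447 - q_F - (410 - q_F)/2) - 26q_F = (242 - (1/2)q_F)q_F - 26q_F.
The leader's first-order condition 216 - q_F = 0 yields q_F = 216.
Then q_B = (410 - 216)/2 = 97.

216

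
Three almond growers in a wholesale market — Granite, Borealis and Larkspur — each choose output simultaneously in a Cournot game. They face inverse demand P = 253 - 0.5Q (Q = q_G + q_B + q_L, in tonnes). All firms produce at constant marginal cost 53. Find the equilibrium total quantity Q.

300

A representative firm's profit is π_i = q_i(253 - 0.5Q) - 53q_i.
Setting ∂π_i/∂q_i = 0 with rivals' quantities fixed: 200 - q_i - (1/2)·Σ_{j≠i} q_j = 0.
With identical firms every q_j equals q_i, so Σ_{j≠i} q_j = 2q_i and 200 = 2q_i, giving q_i = 100.
Total output Q = 100 + 100 + 100 = 300.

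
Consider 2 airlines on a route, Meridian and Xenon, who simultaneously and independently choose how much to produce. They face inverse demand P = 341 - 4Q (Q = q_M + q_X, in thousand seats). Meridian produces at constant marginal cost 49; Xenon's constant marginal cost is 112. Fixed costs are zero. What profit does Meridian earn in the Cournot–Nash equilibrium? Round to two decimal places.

Meridian's profit: π_M = (341 - 4Q)q_M - (49q_M). Setting ∂π_M/∂q_M = 0: 292 - 8q_M - 4(q_X) = 0.
Xenon's profit: π_X = (341 - 4Q)q_X - (112q_X). Setting ∂π_X/∂q_X = 0: 229 - 8q_X - 4(q_M) = 0.
Best responses: q_M = (292 - 4q_X)/8, q_X = (229 - 4q_M)/8.
Solving the pair: q_M = 355/12, q_X = 83/6.
Price P = 341 - 4·(521/12) = 502/3.
Meridian's profit: (502/3 - 49)·(355/12) = 3500.6944.

3500.69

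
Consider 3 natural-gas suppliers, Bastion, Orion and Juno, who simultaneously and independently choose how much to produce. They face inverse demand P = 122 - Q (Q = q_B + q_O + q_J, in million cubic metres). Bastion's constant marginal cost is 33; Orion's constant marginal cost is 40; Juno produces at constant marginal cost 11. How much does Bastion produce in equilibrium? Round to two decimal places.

18.50

Bastion's profit: π_B = (122 - Q)q_B - (33q_B). Setting ∂π_B/∂q_B = 0: 89 - 2q_B - (q_O + q_J) = 0.
Orion's first-order condition: 82 - 2q_O - (q_B + q_J) = 0.
Juno's profit: π_J = (122 - Q)q_J - (11q_J). Setting ∂π_J/∂q_J = 0: 111 - 2q_J - (q_B + q_O) = 0.
Summing all 3 equations gives 282 − 4Q = 0, hence Q = 141/2.
Back-substituting: q_B = (89 − 141/2) = 37/2, q_O = (82 − 141/2) = 23/2, q_J = (111 − 141/2) = 81/2.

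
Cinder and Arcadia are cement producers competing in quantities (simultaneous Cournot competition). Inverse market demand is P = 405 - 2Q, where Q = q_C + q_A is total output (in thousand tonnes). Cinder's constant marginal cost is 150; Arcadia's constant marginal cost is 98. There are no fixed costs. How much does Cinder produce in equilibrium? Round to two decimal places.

33.83

Cinder's profit: π_C = (405 - 2Q)q_C - (150q_C). Setting ∂π_C/∂q_C = 0: 255 - 4q_C - 2(q_A) = 0.
Arcadia's profit: π_A = (405 - 2Q)q_A - (98q_A). Setting ∂π_A/∂q_A = 0: 307 - 4q_A - 2(q_C) = 0.
Best responses: q_C = (255 - 2q_A)/4, q_A = (307 - 2q_C)/4.
Substituting one into the other gives q_C = 203/6 and q_A = 359/6.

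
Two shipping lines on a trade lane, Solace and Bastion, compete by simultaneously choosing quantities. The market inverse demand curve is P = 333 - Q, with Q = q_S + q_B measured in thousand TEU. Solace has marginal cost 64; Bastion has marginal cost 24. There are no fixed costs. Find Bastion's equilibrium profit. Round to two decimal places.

13533.44

Solace's profit: π_S = (333 - Q)q_S - (64q_S). Setting ∂π_S/∂q_S = 0: 269 - 2q_S - (q_B) = 0.
Bastion's profit: π_B = (333 - Q)q_B - (24q_B). Setting ∂π_B/∂q_B = 0: 309 - 2q_B - (q_S) = 0.
Rearranging gives the reaction functions q_S = (269 - q_B)/2 and q_B = (309 - q_S)/2.
Solving the pair: q_S = 229/3, q_B = 349/3.
Price P = 333 - 578/3 = 421/3.
Bastion's profit: (421/3 - 24)·(349/3) = 13533.4444.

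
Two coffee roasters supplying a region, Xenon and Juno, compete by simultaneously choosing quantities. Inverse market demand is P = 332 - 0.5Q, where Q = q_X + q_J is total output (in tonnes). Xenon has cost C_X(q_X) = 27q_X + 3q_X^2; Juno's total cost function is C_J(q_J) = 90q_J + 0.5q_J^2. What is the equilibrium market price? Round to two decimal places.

258.16

Xenon's profit: π_X = (332 - 0.5Q)q_X - (27q_X + 3q_X²). Setting ∂π_X/∂q_X = 0: 305 - 7q_X - (1/2)(q_J) = 0.
Juno's first-order condition: 242 - 2q_J - (1/2)(q_X) = 0.
Rearranging gives the reaction functions q_X = (305 - (1/2)q_J)/7 and q_J = (242 - (1/2)q_X)/2.
Substituting one into the other gives q_X = 1956/55 and q_J = 112.1091.
Total output Q = 147.6727, so price P = 332 - (1/2)·147.6727 = 258.1636.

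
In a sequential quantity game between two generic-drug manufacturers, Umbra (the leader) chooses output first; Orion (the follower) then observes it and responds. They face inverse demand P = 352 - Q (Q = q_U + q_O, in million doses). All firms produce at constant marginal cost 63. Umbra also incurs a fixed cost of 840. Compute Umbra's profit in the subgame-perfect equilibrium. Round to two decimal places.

9600.13

Solve by backward induction. Given q_U, the follower Orion maximises π_O = (352 - q_U - q_O)q_O - 63q_O.
Follower FOC: 289 - q_U - 2q_O = 0, so q_O(q_U) = (289 - q_U)/2.
Umbra substitutes q_O(q_U) into its own profit: π_U = q_U(352 - q_U - (289 - q_U)/2) - 63q_U = (415/2 - (1/2)q_U)q_U - 63q_U.
Leader FOC: 289/2 - q_U = 0, so q_U = 289/2.
Then q_O = (289 - 289/2)/2 = 289/4.
Price P = 352 - 867/4 = 541/4.
Umbra's profit: (541/4 - 63)·(289/2) - 840 = 9600.1250.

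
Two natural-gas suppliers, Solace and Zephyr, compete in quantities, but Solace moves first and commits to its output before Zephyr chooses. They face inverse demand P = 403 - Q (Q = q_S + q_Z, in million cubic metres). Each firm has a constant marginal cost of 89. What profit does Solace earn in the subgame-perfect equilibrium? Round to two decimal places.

12324.50

Solve by backward induction. Given q_S, the follower Zephyr maximises π_Z = (403 - q_S - q_Z)q_Z - 89q_Z.
Follower FOC: 314 - q_S - 2q_Z = 0, so q_Z(q_S) = (314 - q_S)/2.
The leader anticipates this reaction. Substituting into P = 403 - Q gives P = 246 - (1/2)q_S, so π_S = (246 - (1/2)q_S)q_S - 89q_S.
The leader's first-order condition 157 - q_S = 0 yields q_S = 157.
Then q_Z = (314 - 157)/2 = 157/2.
Price P = 403 - 471/2 = 335/2.
Solace's profit: (335/2 - 89)·157 = 12324.5000.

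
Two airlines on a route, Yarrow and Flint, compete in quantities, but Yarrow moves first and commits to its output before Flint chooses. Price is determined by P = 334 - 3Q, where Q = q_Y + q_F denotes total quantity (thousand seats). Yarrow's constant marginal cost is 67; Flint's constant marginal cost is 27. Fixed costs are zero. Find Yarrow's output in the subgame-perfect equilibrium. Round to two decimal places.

37.83

The follower Flint best-responds to any q_Y: π_F = (334 - 3Q)q_F - 27q_F.
Follower FOC: 307 - 3q_Y - 6q_F = 0, so q_F(q_Y) = (307 - 3q_Y)/6.
The leader anticipates this reaction. Substituting into P = 334 - 3Q gives P = 361/2 - (3/2)q_Y, so π_Y = (361/2 - (3/2)q_Y)q_Y - 67q_Y.
Maximising: ∂π_Y/∂q_Y = 227/2 - 3q_Y = 0, giving q_Y = 227/6.
Then q_F = (307 - 3·(227/6))/6 = 129/4.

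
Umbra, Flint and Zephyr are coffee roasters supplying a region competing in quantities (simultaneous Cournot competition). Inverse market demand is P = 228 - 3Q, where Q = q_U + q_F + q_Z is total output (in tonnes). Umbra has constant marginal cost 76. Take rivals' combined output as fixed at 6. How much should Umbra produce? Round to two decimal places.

With rivals' combined output fixed at 6, Umbra's profit is π_U = (228 - 3·6 - 3q_U)q_U - (76q_U) = (210 - 3q_U)q_U - (76q_U).
∂π_U/∂q_U = 134 - 6q_U = 0, so q_U = 67/3.

22.33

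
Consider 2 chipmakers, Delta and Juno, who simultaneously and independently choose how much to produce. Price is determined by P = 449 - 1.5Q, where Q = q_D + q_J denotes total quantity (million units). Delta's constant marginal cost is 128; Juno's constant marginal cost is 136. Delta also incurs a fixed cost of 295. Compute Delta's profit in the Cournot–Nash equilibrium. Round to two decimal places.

Delta's profit: π_D = (449 - 1.5Q)q_D - (128q_D). Setting ∂π_D/∂q_D = 0: 321 - 3q_D - (3/2)(q_J) = 0.
Juno's profit: π_J = (449 - 1.5Q)q_J - (136q_J). Setting ∂π_J/∂q_J = 0: 313 - 3q_J - (3/2)(q_D) = 0.
Rearranging gives the reaction functions q_D = (321 - (3/2)q_J)/3 and q_J = (313 - (3/2)q_D)/3.
Solving the pair: q_D = 658/9, q_J = 610/9.
Price P = 449 - (3/2)·(1268/9) = 713/3.
Delta's profit: (713/3 - 128)·(658/9) - 295 = 7722.8519.

7722.85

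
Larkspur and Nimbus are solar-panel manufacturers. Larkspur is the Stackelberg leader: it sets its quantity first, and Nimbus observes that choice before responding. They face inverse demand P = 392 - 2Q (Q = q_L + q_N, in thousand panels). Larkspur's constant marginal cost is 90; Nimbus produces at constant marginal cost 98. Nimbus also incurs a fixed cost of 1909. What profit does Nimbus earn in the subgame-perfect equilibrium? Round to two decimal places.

506.13

Solve by backward induction. Given q_L, the follower Nimbus maximises π_N = (392 - 2q_L - 2q_N)q_N - 98q_N.
∂π_N/∂q_N = 294 - 2q_L - 4q_N = 0 gives the reaction function q_N = (294 - 2q_L)/4.
The leader anticipates this reaction. Substituting into P = 392 - 2Q gives P = 245 - q_L, so π_L = (245 - q_L)q_L - 90q_L.
Leader FOC: 155 - 2q_L = 0, so q_L = 155/2.
Then q_N = (294 - 2·(155/2))/4 = 139/4.
Price P = 392 - 2·(449/4) = 335/2.
Nimbus's profit: (335/2 - 98)·(139/4) - 1909 = 506.1250.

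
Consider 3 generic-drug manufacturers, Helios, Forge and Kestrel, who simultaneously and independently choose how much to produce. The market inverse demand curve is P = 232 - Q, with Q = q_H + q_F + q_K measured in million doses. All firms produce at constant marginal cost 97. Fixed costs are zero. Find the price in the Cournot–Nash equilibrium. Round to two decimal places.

130.75

Each firm earns π_i = (232 - Q)q_i - 97q_i.
Setting ∂π_i/∂q_i = 0 with rivals' quantities fixed: 135 - 2q_i - Σ_{j≠i} q_j = 0.
With identical firms every q_j equals q_i, so Σ_{j≠i} q_j = 2q_i and 135 = 4q_i, giving q_i = 135/4.
Total output Q = 405/4, so price P = 232 - 405/4 = 523/4.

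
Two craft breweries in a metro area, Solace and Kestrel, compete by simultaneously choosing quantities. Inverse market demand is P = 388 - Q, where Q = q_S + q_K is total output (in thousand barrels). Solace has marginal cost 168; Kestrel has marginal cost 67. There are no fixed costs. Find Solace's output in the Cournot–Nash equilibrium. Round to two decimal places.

39.67

Solace's profit: π_S = (388 - Q)q_S - (168q_S). Setting ∂π_S/∂q_S = 0: 220 - 2q_S - (q_K) = 0.
Kestrel's first-order condition: 321 - 2q_K - (q_S) = 0.
So q_S = (220 - q_K)/2 and q_K = (321 - q_S)/2.
Solving the pair: q_S = 119/3, q_K = 422/3.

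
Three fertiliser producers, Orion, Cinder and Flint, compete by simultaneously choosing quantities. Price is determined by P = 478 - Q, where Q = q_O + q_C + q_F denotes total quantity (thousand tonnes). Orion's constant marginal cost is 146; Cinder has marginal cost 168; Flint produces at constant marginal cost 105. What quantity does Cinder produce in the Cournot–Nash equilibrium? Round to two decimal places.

Orion's profit: π_O = (478 - Q)q_O - (146q_O). Setting ∂π_O/∂q_O = 0: 332 - 2q_O - (q_C + q_F) = 0.
Cinder's first-order condition: 310 - 2q_C - (q_O + q_F) = 0.
Flint's profit: π_F = (478 - Q)q_F - (105q_F). Setting ∂π_F/∂q_F = 0: 373 - 2q_F - (q_O + q_C) = 0.
Adding the 3 first-order conditions: 1015 − 4Q = 0, so Q = 1015/4.
Back-substituting: q_O = (332 − 1015/4) = 313/4, q_C = (310 − 1015/4) = 225/4, q_F = (373 − 1015/4) = 477/4.

56.25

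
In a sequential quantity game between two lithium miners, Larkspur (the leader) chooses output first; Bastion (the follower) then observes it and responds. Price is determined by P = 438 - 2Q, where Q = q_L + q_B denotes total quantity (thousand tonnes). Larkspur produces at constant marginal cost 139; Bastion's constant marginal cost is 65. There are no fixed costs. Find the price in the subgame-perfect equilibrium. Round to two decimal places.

Solve by backward induction. Given q_L, the follower Bastion maximises π_B = (438 - 2q_L - 2q_B)q_B - 65q_B.
∂π_B/∂q_B = 373 - 2q_L - 4q_B = 0 gives the reaction function q_B = (373 - 2q_L)/4.
The leader anticipates this reaction. Substituting into P = 438 - 2Q gives P = 503/2 - q_L, so π_L = (503/2 - q_L)q_L - 139q_L.
Leader FOC: 225/2 - 2q_L = 0, so q_L = 225/4.
Then q_B = (373 - 2·(225/4))/4 = 521/8.
Total output Q = 971/8, so price P = 438 - 2·(971/8) = 781/4.

195.25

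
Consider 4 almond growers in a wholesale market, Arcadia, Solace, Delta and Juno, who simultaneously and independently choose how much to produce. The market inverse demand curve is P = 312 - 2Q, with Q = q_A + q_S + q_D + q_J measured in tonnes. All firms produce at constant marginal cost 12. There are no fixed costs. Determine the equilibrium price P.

Each firm earns π_i = (312 - 2Q)q_i - 12q_i.
First-order condition (treating rivals' output as given): 300 - 4q_i - 2·Σ_{j≠i} q_j = 0.
With identical firms every q_j equals q_i, so Σ_{j≠i} q_j = 3q_i and 300 = 10q_i, giving q_i = 30.
Total output Q = 120, so price P = 312 - 2·120 = 72.

72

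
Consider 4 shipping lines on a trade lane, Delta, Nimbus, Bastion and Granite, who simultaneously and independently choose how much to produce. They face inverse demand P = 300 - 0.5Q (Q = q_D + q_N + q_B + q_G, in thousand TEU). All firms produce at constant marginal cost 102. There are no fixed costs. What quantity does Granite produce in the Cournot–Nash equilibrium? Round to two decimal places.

79.20

Each firm earns π_i = (300 - 0.5Q)q_i - 102q_i.
First-order condition (treating rivals' output as given): 198 - q_i - (1/2)·Σ_{j≠i} q_j = 0.
With identical firms every q_j equals q_i, so Σ_{j≠i} q_j = 3q_i and 198 = (5/2)q_i, giving q_i = 396/5.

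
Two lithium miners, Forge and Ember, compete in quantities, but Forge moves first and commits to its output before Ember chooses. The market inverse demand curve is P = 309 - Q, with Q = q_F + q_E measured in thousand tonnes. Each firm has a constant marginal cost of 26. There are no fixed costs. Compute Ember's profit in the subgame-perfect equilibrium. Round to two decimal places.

5005.56

The follower Ember best-responds to any q_F: π_E = (309 - Q)q_E - 26q_E.
Setting the follower's marginal profit to zero, 283 - q_F - 2q_E = 0, i.e. q_E = (283 - q_F)/2.
The leader anticipates this reaction. Substituting into P = 309 - Q gives P = 335/2 - (1/2)q_F, so π_F = (335/2 - (1/2)q_F)q_F - 26q_F.
Maximising: ∂π_F/∂q_F = 283/2 - q_F = 0, giving q_F = 283/2.
Then q_E = (283 - 283/2)/2 = 283/4.
Price P = 309 - 849/4 = 387/4.
Ember's profit: (387/4 - 26)·(283/4) = 5005.5625.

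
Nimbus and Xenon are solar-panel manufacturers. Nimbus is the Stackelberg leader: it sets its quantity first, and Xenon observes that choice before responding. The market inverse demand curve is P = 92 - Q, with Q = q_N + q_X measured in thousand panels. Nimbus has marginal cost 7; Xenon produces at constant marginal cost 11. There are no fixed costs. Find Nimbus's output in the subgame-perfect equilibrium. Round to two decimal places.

44.50

Solve by backward induction. Given q_N, the follower Xenon maximises π_X = (92 - q_N - q_X)q_X - 11q_X.
Follower FOC: 81 - q_N - 2q_X = 0, so q_X(q_N) = (81 - q_N)/2.
Nimbus substitutes q_X(q_N) into its own profit: π_N = q_N(92 - q_N - (81 - q_N)/2) - 7q_N = (103/2 - (1/2)q_N)q_N - 7q_N.
Leader FOC: 89/2 - q_N = 0, so q_N = 89/2.
Then q_X = (81 - 89/2)/2 = 73/4.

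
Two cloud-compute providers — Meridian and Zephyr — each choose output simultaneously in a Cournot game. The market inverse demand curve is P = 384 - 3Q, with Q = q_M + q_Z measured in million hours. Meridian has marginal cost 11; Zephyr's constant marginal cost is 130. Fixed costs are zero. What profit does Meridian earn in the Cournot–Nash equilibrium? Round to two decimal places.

8965.33

Meridian's profit: π_M = (384 - 3Q)q_M - (11q_M). Setting ∂π_M/∂q_M = 0: 373 - 6q_M - 3(q_Z) = 0.
Zephyr's profit: π_Z = (384 - 3Q)q_Z - (130q_Z). Setting ∂π_Z/∂q_Z = 0: 254 - 6q_Z - 3(q_M) = 0.
Rearranging gives the reaction functions q_M = (373 - 3q_Z)/6 and q_Z = (254 - 3q_M)/6.
Substituting one into the other gives q_M = 164/3 and q_Z = 15.
Price P = 384 - 3·(209/3) = 175.
Meridian's profit: (175 - 11)·(164/3) = 8965.3333.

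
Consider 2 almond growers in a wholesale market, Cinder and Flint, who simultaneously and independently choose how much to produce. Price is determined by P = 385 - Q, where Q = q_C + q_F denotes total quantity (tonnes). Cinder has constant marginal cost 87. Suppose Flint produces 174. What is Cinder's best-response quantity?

With the rival's output fixed at 174, Cinder's profit is π_C = (385 - 174 - q_C)q_C - (87q_C) = (211 - q_C)q_C - (87q_C).
∂π_C/∂q_C = 124 - 2q_C = 0, so q_C = 62.

62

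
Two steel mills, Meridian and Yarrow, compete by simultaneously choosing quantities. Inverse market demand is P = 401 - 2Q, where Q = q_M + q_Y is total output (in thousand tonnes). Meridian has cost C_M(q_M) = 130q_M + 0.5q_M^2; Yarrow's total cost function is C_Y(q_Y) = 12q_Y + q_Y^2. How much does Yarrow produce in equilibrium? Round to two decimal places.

53.96

Meridian's profit: π_M = (401 - 2Q)q_M - (130q_M + (1/2)q_M²). Setting ∂π_M/∂q_M = 0: 271 - 5q_M - 2(q_Y) = 0.
Yarrow's profit: π_Y = (401 - 2Q)q_Y - (12q_Y + q_Y²). Setting ∂π_Y/∂q_Y = 0: 389 - 6q_Y - 2(q_M) = 0.
Best responses: q_M = (271 - 2q_Y)/5, q_Y = (389 - 2q_M)/6.
Substituting one into the other gives q_M = 424/13 and q_Y = 1403/26.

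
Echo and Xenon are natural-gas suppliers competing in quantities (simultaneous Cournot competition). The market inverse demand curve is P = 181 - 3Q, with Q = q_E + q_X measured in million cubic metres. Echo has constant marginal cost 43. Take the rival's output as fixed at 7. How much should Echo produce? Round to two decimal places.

With the rival's output fixed at 7, Echo's profit is π_E = (181 - 3·7 - 3q_E)q_E - (43q_E) = (160 - 3q_E)q_E - (43q_E).
∂π_E/∂q_E = 117 - 6q_E = 0, so q_E = 39/2.

19.50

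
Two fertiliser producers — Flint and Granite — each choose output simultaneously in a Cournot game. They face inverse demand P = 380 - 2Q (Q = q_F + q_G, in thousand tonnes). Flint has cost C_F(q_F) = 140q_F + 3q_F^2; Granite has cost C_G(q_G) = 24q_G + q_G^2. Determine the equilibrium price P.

244

Flint's profit: π_F = (380 - 2Q)q_F - (140q_F + 3q_F²). Setting ∂π_F/∂q_F = 0: 240 - 10q_F - 2(q_G) = 0.
Granite's profit: π_G = (380 - 2Q)q_G - (24q_G + q_G²). Setting ∂π_G/∂q_G = 0: 356 - 6q_G - 2(q_F) = 0.
So q_F = (240 - 2q_G)/10 and q_G = (356 - 2q_F)/6.
Solving the pair: q_F = 13, q_G = 55.
Total output Q = 68, so price P = 380 - 2·68 = 244.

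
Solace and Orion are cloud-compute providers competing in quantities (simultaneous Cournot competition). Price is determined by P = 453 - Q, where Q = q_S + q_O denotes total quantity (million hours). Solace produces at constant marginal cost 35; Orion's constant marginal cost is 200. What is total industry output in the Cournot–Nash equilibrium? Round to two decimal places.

223.67

Solace's profit: π_S = (453 - Q)q_S - (35q_S). Setting ∂π_S/∂q_S = 0: 418 - 2q_S - (q_O) = 0.
Orion's profit: π_O = (453 - Q)q_O - (200q_O). Setting ∂π_O/∂q_O = 0: 253 - 2q_O - (q_S) = 0.
Best responses: q_S = (418 - q_O)/2, q_O = (253 - q_S)/2.
Solving the pair: q_S = 583/3, q_O = 88/3.
Total output Q = 583/3 + 88/3 = 671/3.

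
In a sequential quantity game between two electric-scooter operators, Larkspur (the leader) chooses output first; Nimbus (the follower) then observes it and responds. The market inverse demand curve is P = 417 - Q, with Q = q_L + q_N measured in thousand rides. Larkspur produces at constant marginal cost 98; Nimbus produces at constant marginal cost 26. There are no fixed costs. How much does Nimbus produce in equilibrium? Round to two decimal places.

133.75

The follower Nimbus best-responds to any q_L: π_N = (417 - Q)q_N - 26q_N.
Follower FOC: 391 - q_L - 2q_N = 0, so q_N(q_L) = (391 - q_L)/2.
Larkspur substitutes q_N(q_L) into its own profit: π_L = q_L(417 - q_L - (391 - q_L)/2) - 98q_L = (443/2 - (1/2)q_L)q_L - 98q_L.
Leader FOC: 247/2 - q_L = 0, so q_L = 247/2.
Then q_N = (391 - 247/2)/2 = 535/4.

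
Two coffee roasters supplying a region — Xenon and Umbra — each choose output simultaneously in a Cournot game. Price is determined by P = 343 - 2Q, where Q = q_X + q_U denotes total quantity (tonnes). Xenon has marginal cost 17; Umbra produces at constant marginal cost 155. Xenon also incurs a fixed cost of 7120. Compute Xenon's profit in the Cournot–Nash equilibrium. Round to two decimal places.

4840.89

Xenon's profit: π_X = (343 - 2Q)q_X - (17q_X). Setting ∂π_X/∂q_X = 0: 326 - 4q_X - 2(q_U) = 0.
Umbra's first-order condition: 188 - 4q_U - 2(q_X) = 0.
Rearranging gives the reaction functions q_X = (326 - 2q_U)/4 and q_U = (188 - 2q_X)/4.
Solving the pair: q_X = 232/3, q_U = 25/3.
Price P = 343 - 2·(257/3) = 515/3.
Xenon's profit: (515/3 - 17)·(232/3) - 7120 = 4840.8889.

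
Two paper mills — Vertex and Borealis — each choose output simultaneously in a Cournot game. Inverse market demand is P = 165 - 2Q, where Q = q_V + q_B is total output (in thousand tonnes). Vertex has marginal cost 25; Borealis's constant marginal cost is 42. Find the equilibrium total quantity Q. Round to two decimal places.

Vertex's profit: π_V = (165 - 2Q)q_V - (25q_V). Setting ∂π_V/∂q_V = 0: 140 - 4q_V - 2(q_B) = 0.
Borealis's profit: π_B = (165 - 2Q)q_B - (42q_B). Setting ∂π_B/∂q_B = 0: 123 - 4q_B - 2(q_V) = 0.
So q_V = (140 - 2q_B)/4 and q_B = (123 - 2q_V)/4.
Solving the pair: q_V = 157/6, q_B = 53/3.
Total output Q = 157/6 + 53/3 = 263/6.

43.83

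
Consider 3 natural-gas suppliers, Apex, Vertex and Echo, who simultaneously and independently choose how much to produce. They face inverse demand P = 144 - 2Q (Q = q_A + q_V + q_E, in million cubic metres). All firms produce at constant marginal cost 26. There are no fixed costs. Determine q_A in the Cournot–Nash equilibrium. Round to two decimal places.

A representative firm's profit is π_i = q_i(144 - 2Q) - 26q_i.
Setting ∂π_i/∂q_i = 0 with rivals' quantities fixed: 118 - 4q_i - 2·Σ_{j≠i} q_j = 0.
With identical firms every q_j equals q_i, so Σ_{j≠i} q_j = 2q_i and 118 = 8q_i, giving q_i = 59/4.

14.75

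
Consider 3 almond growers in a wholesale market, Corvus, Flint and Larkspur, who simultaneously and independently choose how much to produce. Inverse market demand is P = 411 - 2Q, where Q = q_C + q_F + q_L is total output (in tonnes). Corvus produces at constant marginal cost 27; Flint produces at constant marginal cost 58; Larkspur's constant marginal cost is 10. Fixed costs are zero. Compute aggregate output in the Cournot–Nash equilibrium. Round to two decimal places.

142.25

Corvus's profit: π_C = (411 - 2Q)q_C - (27q_C). Setting ∂π_C/∂q_C = 0: 384 - 4q_C - 2(q_F + q_L) = 0.
Flint's profit: π_F = (411 - 2Q)q_F - (58q_F). Setting ∂π_F/∂q_F = 0: 353 - 4q_F - 2(q_C + q_L) = 0.
Larkspur's first-order condition: 401 - 4q_L - 2(q_C + q_F) = 0.
Summing all 3 equations gives 1138 − 8Q = 0, hence Q = 569/4.
Back-substituting: q_C = (384 − 569/2)/2 = 199/4, q_F = (353 − 569/2)/2 = 137/4, q_L = (401 − 569/2)/2 = 233/4.
Total output Q = 199/4 + 137/4 + 233/4 = 569/4.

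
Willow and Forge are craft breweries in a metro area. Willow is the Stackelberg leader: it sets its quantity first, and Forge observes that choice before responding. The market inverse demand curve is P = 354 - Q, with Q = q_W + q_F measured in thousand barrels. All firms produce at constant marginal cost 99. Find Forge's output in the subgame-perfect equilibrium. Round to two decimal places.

The follower Forge best-responds to any q_W: π_F = (354 - Q)q_F - 99q_F.
Follower FOC: 255 - q_W - 2q_F = 0, so q_F(q_W) = (255 - q_W)/2.
Willow substitutes q_F(q_W) into its own profit: π_W = q_W(354 - q_W - (255 - q_W)/2) - 99q_W = (453/2 - (1/2)q_W)q_W - 99q_W.
Maximising: ∂π_W/∂q_W = 255/2 - q_W = 0, giving q_W = 255/2.
Then q_F = (255 - 255/2)/2 = 255/4.

63.75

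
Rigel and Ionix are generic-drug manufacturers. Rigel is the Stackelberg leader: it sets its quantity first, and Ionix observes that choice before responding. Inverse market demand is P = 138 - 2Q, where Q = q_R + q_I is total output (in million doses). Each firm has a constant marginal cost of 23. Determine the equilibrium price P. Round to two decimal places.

The follower Ionix best-responds to any q_R: π_I = (138 - 2Q)q_I - 23q_I.
∂π_I/∂q_I = 115 - 2q_R - 4q_I = 0 gives the reaction function q_I = (115 - 2q_R)/4.
Rigel substitutes q_I(q_R) into its own profit: π_R = q_R(138 - 2q_R - (115 - 2q_R)/2) - 23q_R = (161/2 - q_R)q_R - 23q_R.
The leader's first-order condition 115/2 - 2q_R = 0 yields q_R = 115/4.
Then q_I = (115 - 2·(115/4))/4 = 115/8.
Total output Q = 345/8, so price P = 138 - 2·(345/8) = 207/4.

51.75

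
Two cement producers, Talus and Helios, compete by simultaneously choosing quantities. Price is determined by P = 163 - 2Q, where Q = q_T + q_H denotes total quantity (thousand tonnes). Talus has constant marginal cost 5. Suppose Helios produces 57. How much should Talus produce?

11

With the rival's output fixed at 57, Talus's profit is π_T = (163 - 2·57 - 2q_T)q_T - (5q_T) = (49 - 2q_T)q_T - (5q_T).
∂π_T/∂q_T = 44 - 4q_T = 0, so q_T = 11.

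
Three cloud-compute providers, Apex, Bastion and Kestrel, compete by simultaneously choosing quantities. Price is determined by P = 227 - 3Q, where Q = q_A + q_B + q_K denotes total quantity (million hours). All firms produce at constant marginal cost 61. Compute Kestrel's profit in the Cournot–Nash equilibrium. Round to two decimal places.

574.08

Each firm earns π_i = (227 - 3Q)q_i - 61q_i.
Setting ∂π_i/∂q_i = 0 with rivals' quantities fixed: 166 - 6q_i - 3·Σ_{j≠i} q_j = 0.
With identical firms every q_j equals q_i, so Σ_{j≠i} q_j = 2q_i and 166 = 12q_i, giving q_i = 83/6.
Price P = 227 - 3·(83/2) = 205/2.
Kestrel's profit: (205/2 - 61)·(83/6) = 574.0833.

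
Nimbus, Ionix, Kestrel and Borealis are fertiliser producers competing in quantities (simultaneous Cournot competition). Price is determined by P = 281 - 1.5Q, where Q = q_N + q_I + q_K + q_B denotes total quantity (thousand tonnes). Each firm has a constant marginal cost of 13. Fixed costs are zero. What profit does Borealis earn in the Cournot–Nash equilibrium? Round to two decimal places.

1915.31

Each firm earns π_i = (281 - 1.5Q)q_i - 13q_i.
First-order condition (treating rivals' output as given): 268 - 3q_i - (3/2)·Σ_{j≠i} q_j = 0.
With identical firms every q_j equals q_i, so Σ_{j≠i} q_j = 3q_i and 268 = (15/2)q_i, giving q_i = 536/15.
Price P = 281 - (3/2)·142.9333 = 333/5.
Borealis's profit: (333/5 - 13)·(536/15) = 1915.3067.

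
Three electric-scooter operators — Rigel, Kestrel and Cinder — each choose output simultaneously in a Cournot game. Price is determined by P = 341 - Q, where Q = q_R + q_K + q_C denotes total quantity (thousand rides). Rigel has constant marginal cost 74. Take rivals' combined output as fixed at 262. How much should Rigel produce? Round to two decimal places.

2.50

With rivals' combined output fixed at 262, Rigel's profit is π_R = (341 - 262 - q_R)q_R - (74q_R) = (79 - q_R)q_R - (74q_R).
∂π_R/∂q_R = 5 - 2q_R = 0, so q_R = 5/2.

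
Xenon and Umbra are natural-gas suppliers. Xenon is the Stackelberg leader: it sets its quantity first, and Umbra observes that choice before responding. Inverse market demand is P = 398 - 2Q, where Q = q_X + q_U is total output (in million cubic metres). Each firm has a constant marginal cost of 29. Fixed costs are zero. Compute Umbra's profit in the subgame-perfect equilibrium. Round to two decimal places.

The follower Umbra best-responds to any q_X: π_U = (398 - 2Q)q_U - 29q_U.
∂π_U/∂q_U = 369 - 2q_X - 4q_U = 0 gives the reaction function q_U = (369 - 2q_X)/4.
The leader anticipates this reaction. Substituting into P = 398 - 2Q gives P = 427/2 - q_X, so π_X = (427/2 - q_X)q_X - 29q_X.
Maximising: ∂π_X/∂q_X = 369/2 - 2q_X = 0, giving q_X = 369/4.
Then q_U = (369 - 2·(369/4))/4 = 369/8.
Price P = 398 - 2·(1107/8) = 485/4.
Umbra's profit: (485/4 - 29)·(369/8) = 4255.0313.

4255.03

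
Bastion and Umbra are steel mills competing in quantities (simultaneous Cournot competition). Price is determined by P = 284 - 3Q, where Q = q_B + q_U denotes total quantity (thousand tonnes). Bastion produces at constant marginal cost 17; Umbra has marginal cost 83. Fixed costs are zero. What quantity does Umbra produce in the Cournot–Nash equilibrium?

15

Bastion's profit: π_B = (284 - 3Q)q_B - (17q_B). Setting ∂π_B/∂q_B = 0: 267 - 6q_B - 3(q_U) = 0.
Umbra's profit: π_U = (284 - 3Q)q_U - (83q_U). Setting ∂π_U/∂q_U = 0: 201 - 6q_U - 3(q_B) = 0.
So q_B = (267 - 3q_U)/6 and q_U = (201 - 3q_B)/6.
Solving the pair: q_B = 37, q_U = 15.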